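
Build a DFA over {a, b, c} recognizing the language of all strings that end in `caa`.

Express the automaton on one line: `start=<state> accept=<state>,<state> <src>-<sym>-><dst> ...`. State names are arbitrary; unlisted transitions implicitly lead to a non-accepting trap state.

Let each state record the length of the longest suffix of the input read so far that is also a prefix of `caa`. S1 means the last symbol is `c`; S2 means the last 2 symbols are `ca`; S3 means the last 3 symbols are `caa`. Accept only at S3, where the string currently ends in `caa`.
        a   b   c  
>  S0   S0  S0  S1 
   S1   S2  S0  S1 
   S2   S3  S0  S1 
 * S3   S0  S0  S1 
(> = start, * = accepting)

start=S0 accept=S3 S0-a->S0 S0-b->S0 S0-c->S1 S1-a->S2 S1-b->S0 S1-c->S1 S2-a->S3 S2-b->S0 S2-c->S1 S3-a->S0 S3-b->S0 S3-c->S1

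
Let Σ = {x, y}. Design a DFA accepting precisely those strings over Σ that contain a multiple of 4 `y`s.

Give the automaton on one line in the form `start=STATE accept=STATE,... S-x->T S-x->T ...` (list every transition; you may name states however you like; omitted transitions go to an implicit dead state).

start=S0 accept=S0 S0-x->S0 S0-y->S1 S1-x->S1 S1-y->S2 S2-x->S2 S2-y->S3 S3-x->S3 S3-y->S0

The only thing that matters is how many `y`s have appeared, reduced mod 4. Use one state per residue: S0 for 0, …, S3 for 3. Reading `y` moves to the next residue; anything else stays put. S0 is accepting.
With 4 states:
        x   y  
>* S0   S0  S1 
   S1   S1  S2 
   S2   S2  S3 
   S3   S3  S0 
(> = start, * = accepting)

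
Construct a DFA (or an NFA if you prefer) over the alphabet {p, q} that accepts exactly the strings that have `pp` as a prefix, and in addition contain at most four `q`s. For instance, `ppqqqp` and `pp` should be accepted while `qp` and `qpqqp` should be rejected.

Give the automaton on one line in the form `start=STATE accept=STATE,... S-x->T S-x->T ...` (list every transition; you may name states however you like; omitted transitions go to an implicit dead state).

Run two small machines in parallel and take their product. One (4 states) tracks whether the input so far still matches the prefix `pp`; the other (6 states) tracks the count of `q`s, saturating at 5. Each combined state is a pair, one component from each; accept when both components accept.
A 13-state machine:
          p    q  
>  S0     S1   S2 
   S1     S3   S2 
   S2     S2   S4 
 * S3     S3   S5 
   S4     S4   S6 
 * S5     S5   S7 
   S6     S6   S8 
 * S7     S7   S9 
   S8     S8  S10 
 * S9     S9  S11 
   S10   S10  S10 
 * S11   S11  S12 
   S12   S12  S12 
(> = start, * = accepting)

start=S0 accept=S3,S5,S7,S9,S11 S0-p->S1 S0-q->S2 S1-p->S3 S1-q->S2 S2-p->S2 S2-q->S4 S3-p->S3 S3-q->S5 S4-p->S4 S4-q->S6 S5-p->S5 S5-q->S7 S6-p->S6 S6-q->S8 S7-p->S7 S7-q->S9 S8-p->S8 S8-q->S10 S9-p->S9 S9-q->S11 S10-p->S10 S10-q->S10 S11-p->S11 S11-q->S12 S12-p->S12 S12-q->S12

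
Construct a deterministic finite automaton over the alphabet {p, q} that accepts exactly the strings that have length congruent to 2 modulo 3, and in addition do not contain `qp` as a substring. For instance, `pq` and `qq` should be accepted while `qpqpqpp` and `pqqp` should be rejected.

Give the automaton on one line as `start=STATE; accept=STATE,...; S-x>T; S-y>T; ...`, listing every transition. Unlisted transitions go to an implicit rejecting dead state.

Handle the two conditions separately and then intersect. The first has 3 states tracking the input length modulo 3; the second has 3 states tracking partial matches of the forbidden pattern `qp`. A product state is a pair (one from each), accepting exactly when both do.
9 states suffice.
       p  q 
>  A   B  C 
   B   D  E 
   C   F  E 
 * D   A  G 
 * E   H  G 
   F   H  H 
   G   I  C 
   H   I  I 
   I   F  F 
(> = start, * = accepting)

start=A; accept=D,E; A-p>B; A-q>C; B-p>D; B-q>E; C-p>F; C-q>E; D-p>A; D-q>G; E-p>H; E-q>G; F-p>H; F-q>H; G-p>I; G-q>C; H-p>I; H-q>I; I-p>F; I-q>F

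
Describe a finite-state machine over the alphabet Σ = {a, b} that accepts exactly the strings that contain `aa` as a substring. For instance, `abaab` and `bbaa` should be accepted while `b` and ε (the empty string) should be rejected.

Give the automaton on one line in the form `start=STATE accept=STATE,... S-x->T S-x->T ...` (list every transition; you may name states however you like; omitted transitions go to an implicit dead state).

start=q0 accept=q2 q0-a->q1 q0-b->q0 q1-a->q2 q1-b->q0 q2-a->q2 q2-b->q2

States q0..q1 record the length of the longest prefix of `aa` that matches the current input suffix. Reaching q2 means `aa` has been seen, and we stay there forever. Accept from q2.
3 states suffice.
        a   b  
>  q0   q1  q0 
   q1   q2  q0 
 * q2   q2  q2 
(> = start, * = accepting)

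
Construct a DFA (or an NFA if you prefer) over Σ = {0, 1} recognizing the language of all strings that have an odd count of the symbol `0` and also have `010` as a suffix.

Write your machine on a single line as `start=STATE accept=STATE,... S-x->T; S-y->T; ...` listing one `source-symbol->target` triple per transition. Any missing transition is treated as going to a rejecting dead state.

start=S0; accept=S4; S0-0->S1; S0-1->S0; S1-0->S2; S1-1->S1; S2-0->S1; S2-1->S3; S3-0->S4; S3-1->S0; S4-0->S2; S4-1->S1

Build one automaton per condition and run them in lockstep. One (2 states) tracks the count of `0`s modulo 2; the other (4 states) tracks how much of the suffix `010` has currently been matched. Each combined state is a pair, one component from each; accept when both components accept. Minimizing collapses redundant product states.
With 5 states:
        0   1  
>  S0   S1  S0 
   S1   S2  S1 
   S2   S1  S3 
   S3   S4  S0 
 * S4   S2  S1 
(> = start, * = accepting)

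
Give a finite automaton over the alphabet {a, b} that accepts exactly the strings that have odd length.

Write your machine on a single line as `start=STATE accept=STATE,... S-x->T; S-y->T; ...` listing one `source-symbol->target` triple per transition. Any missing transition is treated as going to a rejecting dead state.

start=q0; accept=q1; q0-a->q1; q0-b->q1; q1-a->q0; q1-b->q0

Only the length mod 2 matters, so use a 2-cycle: from any state, every input symbol moves to the next state, wrapping q1 back to q0. Mark q1 accepting.
With 2 states:
        a   b  
>  q0   q1  q1 
 * q1   q0  q0 
(> = start, * = accepting)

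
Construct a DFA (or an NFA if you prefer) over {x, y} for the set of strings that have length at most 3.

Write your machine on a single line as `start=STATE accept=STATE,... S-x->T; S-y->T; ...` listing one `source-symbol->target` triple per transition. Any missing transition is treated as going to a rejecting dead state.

start=q0; accept=q0,q1,q2,q3; q0-x->q1; q0-y->q1; q1-x->q2; q1-y->q2; q2-x->q3; q2-y->q3; q3-x->q4; q3-y->q4; q4-x->q4; q4-y->q4

Count input length up to 4: every symbol moves from q0 toward q4, which means 'more than 3' and absorbs. Accept from {q0, q1, q2, q3}.
        x   y  
>* q0   q1  q1 
 * q1   q2  q2 
 * q2   q3  q3 
 * q3   q4  q4 
   q4   q4  q4 
(> = start, * = accepting)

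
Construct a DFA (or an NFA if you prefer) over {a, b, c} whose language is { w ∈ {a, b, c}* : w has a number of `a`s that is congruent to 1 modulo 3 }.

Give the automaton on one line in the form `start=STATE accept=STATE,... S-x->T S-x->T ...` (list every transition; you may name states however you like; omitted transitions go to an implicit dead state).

The only thing that matters is how many `a`s have appeared, reduced mod 3. Use one state per residue: q0 for 0, …, q2 for 2. Reading `a` moves to the next residue; anything else stays put. q1 is accepting.
        a   b   c  
>  q0   q1  q0  q0 
 * q1   q2  q1  q1 
   q2   q0  q2  q2 
(> = start, * = accepting)

start=q0 accept=q1 q0-a->q1 q0-b->q0 q0-c->q0 q1-a->q2 q1-b->q1 q1-c->q1 q2-a->q0 q2-b->q2 q2-c->q2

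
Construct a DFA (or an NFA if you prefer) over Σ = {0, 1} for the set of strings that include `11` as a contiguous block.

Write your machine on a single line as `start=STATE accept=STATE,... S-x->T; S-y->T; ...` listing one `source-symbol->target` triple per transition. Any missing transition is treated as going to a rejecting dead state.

States q0..q1 record the length of the longest prefix of `11` that matches the current input suffix. Reaching q2 means `11` has been seen, and we stay there forever. Accept from q2.
A 3-state machine:
        0   1  
>  q0   q0  q1 
   q1   q0  q2 
 * q2   q2  q2 
(> = start, * = accepting)

start=q0; accept=q2; q0-0->q0; q0-1->q1; q1-0->q0; q1-1->q2; q2-0->q2; q2-1->q2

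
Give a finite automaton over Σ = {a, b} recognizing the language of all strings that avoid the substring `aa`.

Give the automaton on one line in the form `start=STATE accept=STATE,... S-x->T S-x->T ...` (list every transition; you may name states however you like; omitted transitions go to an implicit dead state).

start=S0 accept=S0,S1 S0-a->S1 S0-b->S0 S1-a->S2 S1-b->S0 S2-a->S2 S2-b->S2

Track partial matches of the forbidden pattern `aa`. State S2 is a dead state reached once `aa` has occurred; every other state accepts. S0 means no part of `aa` is currently matched.
        a   b  
>* S0   S1  S0 
 * S1   S2  S0 
   S2   S2  S2 
(> = start, * = accepting)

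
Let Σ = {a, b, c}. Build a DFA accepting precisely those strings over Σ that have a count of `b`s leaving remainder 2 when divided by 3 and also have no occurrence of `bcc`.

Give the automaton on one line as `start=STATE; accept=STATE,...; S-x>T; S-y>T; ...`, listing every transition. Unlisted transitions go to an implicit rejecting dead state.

Run two small machines in parallel and take their product. One (3 states) tracks the count of `b`s modulo 3; the other (4 states) tracks partial matches of the forbidden pattern `bcc`. Each combined state is a pair, one component from each; accept when both components accept.
          a    b    c  
>  S0     S0   S1   S0 
   S1     S2   S3   S4 
   S2     S2   S3   S2 
 * S3     S5   S6   S7 
   S4     S2   S3   S8 
 * S5     S5   S6   S5 
   S6     S0   S1   S9 
 * S7     S5   S6  S10 
   S8     S8  S10   S8 
   S9     S0   S1  S11 
   S10   S10  S11  S10 
   S11   S11   S8  S11 
(> = start, * = accepting)

start=S0; accept=S3,S5,S7; S0-a>S0; S0-b>S1; S0-c>S0; S1-a>S2; S1-b>S3; S1-c>S4; S2-a>S2; S2-b>S3; S2-c>S2; S3-a>S5; S3-b>S6; S3-c>S7; S4-a>S2; S4-b>S3; S4-c>S8; S5-a>S5; S5-b>S6; S5-c>S5; S6-a>S0; S6-b>S1; S6-c>S9; S7-a>S5; S7-b>S6; S7-c>S10; S8-a>S8; S8-b>S10; S8-c>S8; S9-a>S0; S9-b>S1; S9-c>S11; S10-a>S10; S10-b>S11; S10-c>S10; S11-a>S11; S11-b>S8; S11-c>S11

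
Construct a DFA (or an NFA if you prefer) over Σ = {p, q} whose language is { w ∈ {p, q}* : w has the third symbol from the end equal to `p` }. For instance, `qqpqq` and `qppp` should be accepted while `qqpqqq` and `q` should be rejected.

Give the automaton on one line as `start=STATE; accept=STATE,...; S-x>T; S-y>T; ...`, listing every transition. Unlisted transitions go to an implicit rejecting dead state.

Because acceptance depends on a position counted from the end, the machine has to buffer the most recent 3 symbols. Make each state the string of the last up-to-3 symbols read; on input `x` shift the window left and append `x`. Accept when the buffered window has length 3 and begins with `p`.
15 states suffice.
       p  q 
>  A   B  C 
   B   D  E 
   C   F  G 
   D   H  I 
   E   J  K 
   F   L  M 
   G   N  O 
 * H   H  I 
 * I   J  K 
 * J   L  M 
 * K   N  O 
   L   H  I 
   M   J  K 
   N   L  M 
   O   N  O 
(> = start, * = accepting)

start=A; accept=H,I,J,K; A-p>B; A-q>C; B-p>D; B-q>E; C-p>F; C-q>G; D-p>H; D-q>I; E-p>J; E-q>K; F-p>L; F-q>M; G-p>N; G-q>O; H-p>H; H-q>I; I-p>J; I-q>K; J-p>L; J-q>M; K-p>N; K-q>O; L-p>H; L-q>I; M-p>J; M-q>K; N-p>L; N-q>M; O-p>N; O-q>O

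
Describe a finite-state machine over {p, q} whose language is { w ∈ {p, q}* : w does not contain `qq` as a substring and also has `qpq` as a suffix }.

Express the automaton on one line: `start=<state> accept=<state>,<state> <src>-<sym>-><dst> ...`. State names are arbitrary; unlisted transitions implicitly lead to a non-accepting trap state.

start=A accept=E A-p->A A-q->B B-p->C B-q->D C-p->A C-q->E D-p->D D-q->D E-p->C E-q->D

Build one automaton per condition and run them in lockstep. One (3 states) tracks partial matches of the forbidden pattern `qq`; the other (4 states) tracks how much of the suffix `qpq` has currently been matched. Each combined state is a pair, one component from each; accept when both components accept. Equivalent product states are then merged.
5 states suffice.
       p  q 
>  A   A  B 
   B   C  D 
   C   A  E 
   D   D  D 
 * E   C  D 
(> = start, * = accepting)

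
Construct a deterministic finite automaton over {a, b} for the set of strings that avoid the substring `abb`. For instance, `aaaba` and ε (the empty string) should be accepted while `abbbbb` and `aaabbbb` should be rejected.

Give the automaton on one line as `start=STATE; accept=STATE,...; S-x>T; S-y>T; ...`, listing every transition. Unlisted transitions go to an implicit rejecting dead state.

start=q0; accept=q0,q1,q2; q0-a>q1; q0-b>q0; q1-a>q1; q1-b>q2; q2-a>q1; q2-b>q3; q3-a>q3; q3-b>q3

This is the complement of 'contains `abb`'. Use the same substring-matching states — q0 through q3 holding how much of `abb` has just been matched — but flip the accepting set: everything except the trap q3 accepts.
4 states suffice.
        a   b  
>* q0   q1  q0 
 * q1   q1  q2 
 * q2   q1  q3 
   q3   q3  q3 
(> = start, * = accepting)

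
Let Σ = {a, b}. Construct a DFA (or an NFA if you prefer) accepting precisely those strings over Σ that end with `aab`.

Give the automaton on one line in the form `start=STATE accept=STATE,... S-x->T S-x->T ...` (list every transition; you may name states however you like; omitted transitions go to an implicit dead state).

Let each state record the length of the longest suffix of the input read so far that is also a prefix of `aab`. s1 means the last symbol is `a`; s2 means the last 2 symbols are `aa`; s3 means the last 3 symbols are `aab`. Accept only at s3, where the string currently ends in `aab`.
        a   b  
>  s0   s1  s0 
   s1   s2  s0 
   s2   s2  s3 
 * s3   s1  s0 
(> = start, * = accepting)

start=s0 accept=s3 s0-a->s1 s0-b->s0 s1-a->s2 s1-b->s0 s2-a->s2 s2-b->s3 s3-a->s1 s3-b->s0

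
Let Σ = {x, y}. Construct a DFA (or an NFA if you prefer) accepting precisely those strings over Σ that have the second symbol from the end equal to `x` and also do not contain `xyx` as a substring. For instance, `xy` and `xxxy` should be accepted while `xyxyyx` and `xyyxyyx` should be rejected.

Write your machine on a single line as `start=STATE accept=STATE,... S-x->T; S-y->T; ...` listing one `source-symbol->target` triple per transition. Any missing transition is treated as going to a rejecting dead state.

start=s0; accept=s3,s4; s0-x->s1; s0-y->s2; s1-x->s3; s1-y->s4; s2-x->s5; s2-y->s6; s3-x->s3; s3-y->s4; s4-x->s7; s4-y->s6; s5-x->s3; s5-y->s4; s6-x->s5; s6-y->s6; s7-x->s8; s7-y->s9; s8-x->s8; s8-y->s9; s9-x->s7; s9-y->s10; s10-x->s7; s10-y->s10

Run two small machines in parallel and take their product. One (7 states) tracks the last 2 symbols read; the other (4 states) tracks partial matches of the forbidden pattern `xyx`. Each combined state is a pair, one component from each; accept when both components accept.
11 states suffice.
          x    y  
>  s0     s1   s2 
   s1     s3   s4 
   s2     s5   s6 
 * s3     s3   s4 
 * s4     s7   s6 
   s5     s3   s4 
   s6     s5   s6 
   s7     s8   s9 
   s8     s8   s9 
   s9     s7  s10 
   s10    s7  s10 
(> = start, * = accepting)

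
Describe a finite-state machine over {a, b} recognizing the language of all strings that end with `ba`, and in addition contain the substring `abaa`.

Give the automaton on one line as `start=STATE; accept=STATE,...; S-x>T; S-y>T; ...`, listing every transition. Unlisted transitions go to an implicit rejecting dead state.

Run two small machines in parallel and take their product. The first has 3 states tracking how much of the suffix `ba` has currently been matched; the second has 5 states tracking whether and how much of `abaa` has been seen. A product state is a pair (one from each), accepting exactly when both do. After merging equivalent states the machine shrinks.
7 states suffice.
        a   b  
>  q0   q1  q0 
   q1   q1  q2 
   q2   q3  q0 
   q3   q4  q2 
   q4   q4  q5 
   q5   q6  q5 
 * q6   q4  q5 
(> = start, * = accepting)

start=q0; accept=q6; q0-a>q1; q0-b>q0; q1-a>q1; q1-b>q2; q2-a>q3; q2-b>q0; q3-a>q4; q3-b>q2; q4-a>q4; q4-b>q5; q5-a>q6; q5-b>q5; q6-a>q4; q6-b>q5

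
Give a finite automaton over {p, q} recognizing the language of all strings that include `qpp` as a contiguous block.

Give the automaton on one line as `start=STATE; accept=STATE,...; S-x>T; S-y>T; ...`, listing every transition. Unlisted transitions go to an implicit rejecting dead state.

start=S0; accept=S3; S0-p>S0; S0-q>S1; S1-p>S2; S1-q>S1; S2-p>S3; S2-q>S1; S3-p>S3; S3-q>S3

States S0..S2 record the length of the longest prefix of `qpp` that matches the current input suffix. Reaching S3 means `qpp` has been seen, and we stay there forever. Accept from S3.
With 4 states:
        p   q  
>  S0   S0  S1 
   S1   S2  S1 
   S2   S3  S1 
 * S3   S3  S3 
(> = start, * = accepting)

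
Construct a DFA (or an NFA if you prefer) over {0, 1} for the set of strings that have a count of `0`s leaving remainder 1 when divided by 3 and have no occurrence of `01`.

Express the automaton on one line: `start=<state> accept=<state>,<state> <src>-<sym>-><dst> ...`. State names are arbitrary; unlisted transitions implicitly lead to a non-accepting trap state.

Run two small machines in parallel and take their product. One (3 states) tracks the count of `0`s modulo 3; the other (3 states) tracks partial matches of the forbidden pattern `01`. Each combined state is a pair, one component from each; accept when both components accept.
A 7-state machine:
        0   1  
>  s0   s1  s0 
 * s1   s2  s3 
   s2   s4  s5 
   s3   s5  s3 
   s4   s1  s6 
   s5   s6  s5 
   s6   s3  s6 
(> = start, * = accepting)

start=s0 accept=s1 s0-0->s1 s0-1->s0 s1-0->s2 s1-1->s3 s2-0->s4 s2-1->s5 s3-0->s5 s3-1->s3 s4-0->s1 s4-1->s6 s5-0->s6 s5-1->s5 s6-0->s3 s6-1->s6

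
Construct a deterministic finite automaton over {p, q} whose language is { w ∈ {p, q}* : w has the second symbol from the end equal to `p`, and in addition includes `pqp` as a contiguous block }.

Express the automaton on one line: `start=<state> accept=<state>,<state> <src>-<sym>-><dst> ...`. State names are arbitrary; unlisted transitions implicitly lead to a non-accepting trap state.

start=s0 accept=s4,s5 s0-p->s1 s0-q->s0 s1-p->s1 s1-q->s2 s2-p->s3 s2-q->s0 s3-p->s4 s3-q->s5 s4-p->s4 s4-q->s5 s5-p->s3 s5-q->s6 s6-p->s3 s6-q->s6

Run two small machines in parallel and take their product. The first has 7 states tracking the last 2 symbols read; the second has 4 states tracking whether and how much of `pqp` has been seen. A product state is a pair (one from each), accepting exactly when both do. Equivalent product states are then merged.
        p   q  
>  s0   s1  s0 
   s1   s1  s2 
   s2   s3  s0 
   s3   s4  s5 
 * s4   s4  s5 
 * s5   s3  s6 
   s6   s3  s6 
(> = start, * = accepting)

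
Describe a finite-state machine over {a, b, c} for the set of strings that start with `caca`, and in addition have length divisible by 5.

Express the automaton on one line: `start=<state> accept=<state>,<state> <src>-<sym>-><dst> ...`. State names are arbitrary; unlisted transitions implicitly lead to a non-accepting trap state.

Build one automaton per condition and run them in lockstep. The first has 6 states tracking whether the input so far still matches the prefix `caca`; the second has 5 states tracking the input length modulo 5. A product state is a pair (one from each), accepting exactly when both do.
14 states suffice.
          a    b    c  
>  s0     s1   s1   s2 
   s1     s3   s3   s3 
   s2     s4   s3   s3 
   s3     s5   s5   s5 
   s4     s5   s5   s6 
   s5     s7   s7   s7 
   s6     s8   s7   s7 
   s7     s9   s9   s9 
   s8    s10  s10  s10 
   s9     s1   s1   s1 
 * s10   s11  s11  s11 
   s11   s12  s12  s12 
   s12   s13  s13  s13 
   s13    s8   s8   s8 
(> = start, * = accepting)

start=s0 accept=s10 s0-a->s1 s0-b->s1 s0-c->s2 s1-a->s3 s1-b->s3 s1-c->s3 s2-a->s4 s2-b->s3 s2-c->s3 s3-a->s5 s3-b->s5 s3-c->s5 s4-a->s5 s4-b->s5 s4-c->s6 s5-a->s7 s5-b->s7 s5-c->s7 s6-a->s8 s6-b->s7 s6-c->s7 s7-a->s9 s7-b->s9 s7-c->s9 s8-a->s10 s8-b->s10 s8-c->s10 s9-a->s1 s9-b->s1 s9-c->s1 s10-a->s11 s10-b->s11 s10-c->s11 s11-a->s12 s11-b->s12 s11-c->s12 s12-a->s13 s12-b->s13 s12-c->s13 s13-a->s8 s13-b->s8 s13-c->s8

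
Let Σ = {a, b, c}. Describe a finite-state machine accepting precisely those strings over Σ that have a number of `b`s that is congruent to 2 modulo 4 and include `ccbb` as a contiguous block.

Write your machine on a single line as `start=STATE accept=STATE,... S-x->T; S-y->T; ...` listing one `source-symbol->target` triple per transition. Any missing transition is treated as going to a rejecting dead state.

start=s0; accept=s13; s0-a->s0; s0-b->s1; s0-c->s2; s1-a->s1; s1-b->s3; s1-c->s4; s2-a->s0; s2-b->s1; s2-c->s5; s3-a->s3; s3-b->s6; s3-c->s7; s4-a->s1; s4-b->s3; s4-c->s8; s5-a->s0; s5-b->s9; s5-c->s5; s6-a->s6; s6-b->s0; s6-c->s10; s7-a->s3; s7-b->s6; s7-c->s11; s8-a->s1; s8-b->s12; s8-c->s8; s9-a->s1; s9-b->s13; s9-c->s4; s10-a->s6; s10-b->s0; s10-c->s14; s11-a->s3; s11-b->s15; s11-c->s11; s12-a->s3; s12-b->s16; s12-c->s7; s13-a->s13; s13-b->s16; s13-c->s13; s14-a->s6; s14-b->s17; s14-c->s14; s15-a->s6; s15-b->s18; s15-c->s10; s16-a->s16; s16-b->s18; s16-c->s16; s17-a->s0; s17-b->s19; s17-c->s2; s18-a->s18; s18-b->s19; s18-c->s18; s19-a->s19; s19-b->s13; s19-c->s19

Handle the two conditions separately and then intersect. The first has 4 states tracking the count of `b`s modulo 4; the second has 5 states tracking whether and how much of `ccbb` has been seen. A product state is a pair (one from each), accepting exactly when both do.
A 20-state machine:
          a    b    c  
>  s0     s0   s1   s2 
   s1     s1   s3   s4 
   s2     s0   s1   s5 
   s3     s3   s6   s7 
   s4     s1   s3   s8 
   s5     s0   s9   s5 
   s6     s6   s0  s10 
   s7     s3   s6  s11 
   s8     s1  s12   s8 
   s9     s1  s13   s4 
   s10    s6   s0  s14 
   s11    s3  s15  s11 
   s12    s3  s16   s7 
 * s13   s13  s16  s13 
   s14    s6  s17  s14 
   s15    s6  s18  s10 
   s16   s16  s18  s16 
   s17    s0  s19   s2 
   s18   s18  s19  s18 
   s19   s19  s13  s19 
(> = start, * = accepting)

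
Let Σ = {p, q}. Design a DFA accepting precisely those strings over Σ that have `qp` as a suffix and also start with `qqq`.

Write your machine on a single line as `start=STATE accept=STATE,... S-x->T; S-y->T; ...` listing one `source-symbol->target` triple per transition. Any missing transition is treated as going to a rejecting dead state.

Handle the two conditions separately and then intersect. One (3 states) tracks how much of the suffix `qp` has currently been matched; the other (5 states) tracks whether the input so far still matches the prefix `qqq`. Each combined state is a pair, one component from each; accept when both components accept. Minimizing collapses redundant product states.
A 7-state machine:
        p   q  
>  S0   S1  S2 
   S1   S1  S1 
   S2   S1  S3 
   S3   S1  S4 
   S4   S5  S4 
 * S5   S6  S4 
   S6   S6  S4 
(> = start, * = accepting)

start=S0; accept=S5; S0-p->S1; S0-q->S2; S1-p->S1; S1-q->S1; S2-p->S1; S2-q->S3; S3-p->S1; S3-q->S4; S4-p->S5; S4-q->S4; S5-p->S6; S5-q->S4; S6-p->S6; S6-q->S4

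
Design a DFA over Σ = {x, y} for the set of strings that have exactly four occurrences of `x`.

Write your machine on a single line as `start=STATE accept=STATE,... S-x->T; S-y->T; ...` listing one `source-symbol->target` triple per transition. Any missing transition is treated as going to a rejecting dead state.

Count `x`s, saturating at 5: states q0 through q4 mean 0 through 4 `x`s seen; q5 means more than 4. Each `x` increments (capped at q5); other symbols loop. Accept from {q4}.
With 6 states:
        x   y  
>  q0   q1  q0 
   q1   q2  q1 
   q2   q3  q2 
   q3   q4  q3 
 * q4   q5  q4 
   q5   q5  q5 
(> = start, * = accepting)

start=q0; accept=q4; q0-x->q1; q0-y->q0; q1-x->q2; q1-y->q1; q2-x->q3; q2-y->q2; q3-x->q4; q3-y->q3; q4-x->q5; q4-y->q4; q5-x->q5; q5-y->q5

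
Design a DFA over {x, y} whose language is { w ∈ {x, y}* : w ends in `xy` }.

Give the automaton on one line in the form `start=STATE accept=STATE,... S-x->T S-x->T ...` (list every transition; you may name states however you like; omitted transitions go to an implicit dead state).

Let each state record the length of the longest suffix of the input read so far that is also a prefix of `xy`. q1 means the last symbol is `x`; q2 means the last 2 symbols are `xy`. Accept only at q2, where the string currently ends in `xy`.
        x   y  
>  q0   q1  q0 
   q1   q1  q2 
 * q2   q1  q0 
(> = start, * = accepting)

start=q0 accept=q2 q0-x->q1 q0-y->q0 q1-x->q1 q1-y->q2 q2-x->q1 q2-y->q0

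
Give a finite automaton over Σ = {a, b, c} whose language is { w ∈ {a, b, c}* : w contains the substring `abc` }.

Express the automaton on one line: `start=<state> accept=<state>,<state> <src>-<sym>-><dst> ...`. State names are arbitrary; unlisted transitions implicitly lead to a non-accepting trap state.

start=q0 accept=q3 q0-a->q1 q0-b->q0 q0-c->q0 q1-a->q1 q1-b->q2 q1-c->q0 q2-a->q1 q2-b->q0 q2-c->q3 q3-a->q3 q3-b->q3 q3-c->q3

States q0..q2 record the length of the longest prefix of `abc` that matches the current input suffix. Reaching q3 means `abc` has been seen, and we stay there forever. Accept from q3.
A 4-state machine:
        a   b   c  
>  q0   q1  q0  q0 
   q1   q1  q2  q0 
   q2   q1  q0  q3 
 * q3   q3  q3  q3 
(> = start, * = accepting)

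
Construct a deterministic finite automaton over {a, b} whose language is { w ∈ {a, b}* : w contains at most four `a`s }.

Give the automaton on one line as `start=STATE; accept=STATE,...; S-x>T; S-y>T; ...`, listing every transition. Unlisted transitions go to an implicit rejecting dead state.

start=q0; accept=q0,q1,q2,q3,q4; q0-a>q1; q0-b>q0; q1-a>q2; q1-b>q1; q2-a>q3; q2-b>q2; q3-a>q4; q3-b>q3; q4-a>q5; q4-b>q4; q5-a>q5; q5-b>q5

Only the number of `a`s matters, and only up to 5. Make a chain q0 → q1 → q2 → q3 → q4 → q5 advanced by each `a` (with q5 absorbing); every other symbol self-loops. The accepting set is {q0, q1, q2, q3, q4}.
6 states suffice.
        a   b  
>* q0   q1  q0 
 * q1   q2  q1 
 * q2   q3  q2 
 * q3   q4  q3 
 * q4   q5  q4 
   q5   q5  q5 
(> = start, * = accepting)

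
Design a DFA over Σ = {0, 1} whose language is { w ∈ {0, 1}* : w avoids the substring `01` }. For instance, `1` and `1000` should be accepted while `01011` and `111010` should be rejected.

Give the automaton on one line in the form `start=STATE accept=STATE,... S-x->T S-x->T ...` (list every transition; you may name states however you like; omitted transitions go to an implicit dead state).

Track partial matches of the forbidden pattern `01`. State q2 is a dead state reached once `01` has occurred; every other state accepts. q0 means no part of `01` is currently matched.
3 states suffice.
        0   1  
>* q0   q1  q0 
 * q1   q1  q2 
   q2   q2  q2 
(> = start, * = accepting)

start=q0 accept=q0,q1 q0-0->q1 q0-1->q0 q1-0->q1 q1-1->q2 q2-0->q2 q2-1->q2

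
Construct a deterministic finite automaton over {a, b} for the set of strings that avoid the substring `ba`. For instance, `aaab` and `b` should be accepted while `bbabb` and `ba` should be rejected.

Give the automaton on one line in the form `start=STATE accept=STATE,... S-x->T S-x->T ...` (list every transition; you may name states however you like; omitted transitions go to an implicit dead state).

Track partial matches of the forbidden pattern `ba`. State S2 is a dead state reached once `ba` has occurred; every other state accepts. S0 means no part of `ba` is currently matched.
3 states suffice.
        a   b  
>* S0   S0  S1 
 * S1   S2  S1 
   S2   S2  S2 
(> = start, * = accepting)

start=S0 accept=S0,S1 S0-a->S0 S0-b->S1 S1-a->S2 S1-b->S1 S2-a->S2 S2-b->S2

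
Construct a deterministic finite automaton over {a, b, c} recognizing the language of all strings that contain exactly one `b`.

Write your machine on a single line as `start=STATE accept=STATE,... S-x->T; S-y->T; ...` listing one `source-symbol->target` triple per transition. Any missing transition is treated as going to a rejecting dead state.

start=S0; accept=S1; S0-a->S0; S0-b->S1; S0-c->S0; S1-a->S1; S1-b->S2; S1-c->S1; S2-a->S2; S2-b->S2; S2-c->S2

Count `b`s, saturating at 2: state S0 means no `b` yet, S1 means one `b` seen, S2 means more than one. Each `b` increments (capped at S2); other symbols loop. Accept from {S1}.
3 states suffice.
        a   b   c  
>  S0   S0  S1  S0 
 * S1   S1  S2  S1 
   S2   S2  S2  S2 
(> = start, * = accepting)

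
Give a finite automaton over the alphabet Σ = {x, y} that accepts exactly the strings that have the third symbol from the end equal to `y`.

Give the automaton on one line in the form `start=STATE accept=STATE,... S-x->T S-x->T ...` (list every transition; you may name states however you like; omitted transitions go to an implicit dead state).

start=S0 accept=S11,S12,S13,S14 S0-x->S1 S0-y->S2 S1-x->S3 S1-y->S4 S2-x->S5 S2-y->S6 S3-x->S7 S3-y->S8 S4-x->S9 S4-y->S10 S5-x->S11 S5-y->S12 S6-x->S13 S6-y->S14 S7-x->S7 S7-y->S8 S8-x->S9 S8-y->S10 S9-x->S11 S9-y->S12 S10-x->S13 S10-y->S14 S11-x->S7 S11-y->S8 S12-x->S9 S12-y->S10 S13-x->S11 S13-y->S12 S14-x->S13 S14-y->S14

Because acceptance depends on a position counted from the end, the machine has to buffer the most recent 3 symbols. Make each state the string of the last up-to-3 symbols read; on input `x` shift the window left and append `x`. Accept when the buffered window has length 3 and begins with `y`.
With 15 states:
          x    y  
>  S0     S1   S2 
   S1     S3   S4 
   S2     S5   S6 
   S3     S7   S8 
   S4     S9  S10 
   S5    S11  S12 
   S6    S13  S14 
   S7     S7   S8 
   S8     S9  S10 
   S9    S11  S12 
   S10   S13  S14 
 * S11    S7   S8 
 * S12    S9  S10 
 * S13   S11  S12 
 * S14   S13  S14 
(> = start, * = accepting)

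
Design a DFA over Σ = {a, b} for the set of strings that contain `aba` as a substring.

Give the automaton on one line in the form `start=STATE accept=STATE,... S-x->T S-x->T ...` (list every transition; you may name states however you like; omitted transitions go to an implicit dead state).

start=s0 accept=s3 s0-a->s1 s0-b->s0 s1-a->s1 s1-b->s2 s2-a->s3 s2-b->s0 s3-a->s3 s3-b->s3

States s0..s2 record the length of the longest prefix of `aba` that matches the current input suffix. Reaching s3 means `aba` has been seen, and we stay there forever. Accept from s3.
A 4-state machine:
        a   b  
>  s0   s1  s0 
   s1   s1  s2 
   s2   s3  s0 
 * s3   s3  s3 
(> = start, * = accepting)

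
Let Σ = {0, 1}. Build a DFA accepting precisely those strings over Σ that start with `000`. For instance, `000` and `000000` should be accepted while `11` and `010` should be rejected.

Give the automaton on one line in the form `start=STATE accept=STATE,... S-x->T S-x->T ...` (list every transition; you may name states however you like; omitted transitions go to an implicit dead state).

Walk along `000` while the input agrees: from s0 take `0` to s1, and so on. Any deviation drops to the rejecting sink s4. Once s3 is reached the prefix is confirmed and every continuation is accepted.
5 states suffice.
        0   1  
>  s0   s1  s4 
   s1   s2  s4 
   s2   s3  s4 
 * s3   s3  s3 
   s4   s4  s4 
(> = start, * = accepting)

start=s0 accept=s3 s0-0->s1 s0-1->s4 s1-0->s2 s1-1->s4 s2-0->s3 s2-1->s4 s3-0->s3 s3-1->s3 s4-0->s4 s4-1->s4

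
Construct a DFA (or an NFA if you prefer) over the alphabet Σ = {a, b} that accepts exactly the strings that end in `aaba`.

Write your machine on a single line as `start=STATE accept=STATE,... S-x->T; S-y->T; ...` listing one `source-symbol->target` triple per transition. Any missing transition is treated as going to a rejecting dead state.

Let each state record the length of the longest suffix of the input read so far that is also a prefix of `aaba`. q1 means the last symbol is `a`; q2 means the last 2 symbols are `aa`; q3 means the last 3 symbols are `aab`; q4 means the last 4 symbols are `aaba`. Accept only at q4, where the string currently ends in `aaba`.
        a   b  
>  q0   q1  q0 
   q1   q2  q0 
   q2   q2  q3 
   q3   q4  q0 
 * q4   q2  q0 
(> = start, * = accepting)

start=q0; accept=q4; q0-a->q1; q0-b->q0; q1-a->q2; q1-b->q0; q2-a->q2; q2-b->q3; q3-a->q4; q3-b->q0; q4-a->q2; q4-b->q0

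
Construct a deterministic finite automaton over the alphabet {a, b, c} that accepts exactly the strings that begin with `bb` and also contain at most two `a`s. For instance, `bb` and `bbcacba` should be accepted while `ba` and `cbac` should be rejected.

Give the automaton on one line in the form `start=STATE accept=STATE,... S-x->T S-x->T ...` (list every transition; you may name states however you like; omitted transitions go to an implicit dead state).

Run two small machines in parallel and take their product. One (4 states) tracks whether the input so far still matches the prefix `bb`; the other (4 states) tracks the count of `a`s, saturating at 3. Each combined state is a pair, one component from each; accept when both components accept.
A 10-state machine:
        a   b   c  
>  q0   q1  q2  q3 
   q1   q4  q1  q1 
   q2   q1  q5  q3 
   q3   q1  q3  q3 
   q4   q6  q4  q4 
 * q5   q7  q5  q5 
   q6   q6  q6  q6 
 * q7   q8  q7  q7 
 * q8   q9  q8  q8 
   q9   q9  q9  q9 
(> = start, * = accepting)

start=q0 accept=q5,q7,q8 q0-a->q1 q0-b->q2 q0-c->q3 q1-a->q4 q1-b->q1 q1-c->q1 q2-a->q1 q2-b->q5 q2-c->q3 q3-a->q1 q3-b->q3 q3-c->q3 q4-a->q6 q4-b->q4 q4-c->q4 q5-a->q7 q5-b->q5 q5-c->q5 q6-a->q6 q6-b->q6 q6-c->q6 q7-a->q8 q7-b->q7 q7-c->q7 q8-a->q9 q8-b->q8 q8-c->q8 q9-a->q9 q9-b->q9 q9-c->q9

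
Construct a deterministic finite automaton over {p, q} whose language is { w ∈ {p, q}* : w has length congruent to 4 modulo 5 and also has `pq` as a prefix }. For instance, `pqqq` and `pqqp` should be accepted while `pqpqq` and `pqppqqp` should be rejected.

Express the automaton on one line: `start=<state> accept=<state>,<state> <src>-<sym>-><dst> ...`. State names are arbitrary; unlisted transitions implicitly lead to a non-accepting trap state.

start=s0 accept=s8 s0-p->s1 s0-q->s2 s1-p->s3 s1-q->s4 s2-p->s3 s2-q->s3 s3-p->s5 s3-q->s5 s4-p->s6 s4-q->s6 s5-p->s7 s5-q->s7 s6-p->s8 s6-q->s8 s7-p->s9 s7-q->s9 s8-p->s10 s8-q->s10 s9-p->s2 s9-q->s2 s10-p->s11 s10-q->s11 s11-p->s4 s11-q->s4

Run two small machines in parallel and take their product. One (5 states) tracks the input length modulo 5; the other (4 states) tracks whether the input so far still matches the prefix `pq`. Each combined state is a pair, one component from each; accept when both components accept.
With 12 states:
          p    q  
>  s0     s1   s2 
   s1     s3   s4 
   s2     s3   s3 
   s3     s5   s5 
   s4     s6   s6 
   s5     s7   s7 
   s6     s8   s8 
   s7     s9   s9 
 * s8    s10  s10 
   s9     s2   s2 
   s10   s11  s11 
   s11    s4   s4 
(> = start, * = accepting)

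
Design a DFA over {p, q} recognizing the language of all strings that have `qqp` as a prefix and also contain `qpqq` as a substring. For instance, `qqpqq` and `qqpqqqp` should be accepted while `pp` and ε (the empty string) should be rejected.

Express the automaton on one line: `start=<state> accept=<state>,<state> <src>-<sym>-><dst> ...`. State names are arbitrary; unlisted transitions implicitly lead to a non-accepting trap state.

Handle the two conditions separately and then intersect. The first has 5 states tracking whether the input so far still matches the prefix `qqp`; the second has 5 states tracking whether and how much of `qpqq` has been seen. A product state is a pair (one from each), accepting exactly when both do. After merging equivalent states the machine shrinks.
A 9-state machine:
        p   q  
>  s0   s1  s2 
   s1   s1  s1 
   s2   s1  s3 
   s3   s4  s1 
   s4   s5  s6 
   s5   s5  s7 
   s6   s4  s8 
   s7   s4  s7 
 * s8   s8  s8 
(> = start, * = accepting)

start=s0 accept=s8 s0-p->s1 s0-q->s2 s1-p->s1 s1-q->s1 s2-p->s1 s2-q->s3 s3-p->s4 s3-q->s1 s4-p->s5 s4-q->s6 s5-p->s5 s5-q->s7 s6-p->s4 s6-q->s8 s7-p->s4 s7-q->s7 s8-p->s8 s8-q->s8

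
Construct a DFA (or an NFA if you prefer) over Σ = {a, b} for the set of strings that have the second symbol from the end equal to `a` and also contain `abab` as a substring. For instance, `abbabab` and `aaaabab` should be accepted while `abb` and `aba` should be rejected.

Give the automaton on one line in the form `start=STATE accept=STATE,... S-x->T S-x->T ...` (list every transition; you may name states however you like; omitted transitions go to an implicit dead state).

Build one automaton per condition and run them in lockstep. The first has 7 states tracking the last 2 symbols read; the second has 5 states tracking whether and how much of `abab` has been seen. A product state is a pair (one from each), accepting exactly when both do. Equivalent product states are then merged.
8 states suffice.
        a   b  
>  q0   q1  q0 
   q1   q1  q2 
   q2   q3  q0 
   q3   q1  q4 
 * q4   q5  q6 
   q5   q7  q4 
   q6   q5  q6 
 * q7   q7  q4 
(> = start, * = accepting)

start=q0 accept=q4,q7 q0-a->q1 q0-b->q0 q1-a->q1 q1-b->q2 q2-a->q3 q2-b->q0 q3-a->q1 q3-b->q4 q4-a->q5 q4-b->q6 q5-a->q7 q5-b->q4 q6-a->q5 q6-b->q6 q7-a->q7 q7-b->q4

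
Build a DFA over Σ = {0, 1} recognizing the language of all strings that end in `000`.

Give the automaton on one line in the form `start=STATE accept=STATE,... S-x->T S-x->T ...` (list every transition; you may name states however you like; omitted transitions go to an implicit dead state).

Remember how much of `000` the current input suffix matches. State A means no match yet; B means the last symbol is `0`; C means the last 2 symbols are `00`; D means the last 3 symbols are `000`. Only D accepts. On a mismatch, fall back to the longest proper suffix that is still a prefix of `000`.
       0  1 
>  A   B  A 
   B   C  A 
   C   D  A 
 * D   D  A 
(> = start, * = accepting)

start=A accept=D A-0->B A-1->A B-0->C B-1->A C-0->D C-1->A D-0->D D-1->A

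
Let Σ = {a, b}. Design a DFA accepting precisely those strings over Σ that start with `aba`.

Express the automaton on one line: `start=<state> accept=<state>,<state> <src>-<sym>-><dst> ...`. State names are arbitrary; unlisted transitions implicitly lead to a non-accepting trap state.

Check the first 3 symbols one by one: q0 through q2 record how many have matched `aba` so far; any wrong symbol goes to the dead state q4. After all 3 match we enter the accepting sink q3.
A 5-state machine:
        a   b  
>  q0   q1  q4 
   q1   q4  q2 
   q2   q3  q4 
 * q3   q3  q3 
   q4   q4  q4 
(> = start, * = accepting)

start=q0 accept=q3 q0-a->q1 q0-b->q4 q1-a->q4 q1-b->q2 q2-a->q3 q2-b->q4 q3-a->q3 q3-b->q3 q4-a->q4 q4-b->q4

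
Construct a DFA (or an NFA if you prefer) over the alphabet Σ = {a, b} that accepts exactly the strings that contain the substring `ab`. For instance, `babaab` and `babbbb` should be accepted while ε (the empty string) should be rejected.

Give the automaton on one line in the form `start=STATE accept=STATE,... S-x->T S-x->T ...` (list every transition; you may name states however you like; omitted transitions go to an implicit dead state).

Track how much of `ab` has been matched so far: state S0 is no progress, S2 is the absorbing accept state reached once `ab` has occurred. Intermediate states record partial matches; on a mismatch, fall back to the longest reusable overlap.
3 states suffice.
        a   b  
>  S0   S1  S0 
   S1   S1  S2 
 * S2   S2  S2 
(> = start, * = accepting)

start=S0 accept=S2 S0-a->S1 S0-b->S0 S1-a->S1 S1-b->S2 S2-a->S2 S2-b->S2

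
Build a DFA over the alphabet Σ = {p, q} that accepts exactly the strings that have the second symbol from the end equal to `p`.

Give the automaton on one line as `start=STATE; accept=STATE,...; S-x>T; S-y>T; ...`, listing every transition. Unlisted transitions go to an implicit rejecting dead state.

start=s0; accept=s3,s4; s0-p>s1; s0-q>s2; s1-p>s3; s1-q>s4; s2-p>s5; s2-q>s6; s3-p>s3; s3-q>s4; s4-p>s5; s4-q>s6; s5-p>s3; s5-q>s4; s6-p>s5; s6-q>s6

A DFA must remember the last 2 symbols (since which symbol is second-to-last isn't known until the input ends). Use one state per possible window of the last ≤2 symbols; accept from those whose window starts with `p`.
With 7 states:
        p   q  
>  s0   s1  s2 
   s1   s3  s4 
   s2   s5  s6 
 * s3   s3  s4 
 * s4   s5  s6 
   s5   s3  s4 
   s6   s5  s6 
(> = start, * = accepting)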